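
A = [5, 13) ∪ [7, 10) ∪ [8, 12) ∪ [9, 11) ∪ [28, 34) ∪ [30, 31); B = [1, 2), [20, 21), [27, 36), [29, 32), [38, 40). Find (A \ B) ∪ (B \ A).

A, merged: [5, 13), [28, 34).
B, merged: [1, 2), [20, 21), [27, 36), [38, 40).
A \ B = [5, 13).
B \ A = [1, 2), [20, 21), [27, 28), [34, 36), [38, 40).
Union of the two gives the symmetric difference.

[1, 2) ∪ [5, 13) ∪ [20, 21) ∪ [27, 28) ∪ [34, 36) ∪ [38, 40)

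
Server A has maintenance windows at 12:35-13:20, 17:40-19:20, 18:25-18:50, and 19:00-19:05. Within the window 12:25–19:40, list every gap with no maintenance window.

12:25–12:35, 13:20–17:40, 19:20–19:40

After merging, the occupied span is 12:35–13:20, 17:40–19:20.
Uncovered inside 12:25–19:40: 12:25–12:35, 13:20–17:40, 19:20–19:40.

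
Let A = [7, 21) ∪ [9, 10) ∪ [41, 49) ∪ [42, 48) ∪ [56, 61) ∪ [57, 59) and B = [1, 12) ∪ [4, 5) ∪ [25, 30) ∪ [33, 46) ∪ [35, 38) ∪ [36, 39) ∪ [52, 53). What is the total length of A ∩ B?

Merge the first list: [7, 21), [41, 49), [56, 61).
Merge the second list: [1, 12), [25, 30), [33, 46), [52, 53).
A ∩ B = [7, 12), [41, 46).
Total: 5 + 5 = 10.

10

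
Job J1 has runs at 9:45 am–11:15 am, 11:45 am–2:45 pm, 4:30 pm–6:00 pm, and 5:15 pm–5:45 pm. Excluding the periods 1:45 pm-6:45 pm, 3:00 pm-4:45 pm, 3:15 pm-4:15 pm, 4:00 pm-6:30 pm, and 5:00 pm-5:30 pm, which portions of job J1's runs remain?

9:45 am–11:15 am, 11:45 am–1:45 pm

First set merges to 9:45 am–11:15 am, 11:45 am–2:45 pm, 4:30 pm–6:00 pm.
Second set merges to 1:45 pm–6:45 pm.
9:45 am–11:15 am is untouched.
11:45 am–2:45 pm with B removed leaves 11:45 am–1:45 pm.
4:30 pm–6:00 pm lies entirely inside B → drops out.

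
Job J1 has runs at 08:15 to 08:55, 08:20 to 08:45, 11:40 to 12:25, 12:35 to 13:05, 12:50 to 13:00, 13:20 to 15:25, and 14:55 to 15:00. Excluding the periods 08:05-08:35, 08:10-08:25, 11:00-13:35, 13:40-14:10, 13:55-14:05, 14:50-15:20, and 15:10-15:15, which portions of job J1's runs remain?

08:35–08:55, 13:35–13:40, 14:10–14:50, 15:20–15:25

First set merges to 08:15–08:55, 11:40–12:25, 12:35–13:05, 13:20–15:25.
Second set merges to 08:05–08:35, 11:00–13:35, 13:40–14:10, 14:50–15:20.
08:15–08:55 \ B = 08:35–08:55.
11:40–12:25: entirely removed.
12:35–13:05: entirely removed.
13:20–15:25 \ B = 13:35–13:40, 14:10–14:50, 15:20–15:25.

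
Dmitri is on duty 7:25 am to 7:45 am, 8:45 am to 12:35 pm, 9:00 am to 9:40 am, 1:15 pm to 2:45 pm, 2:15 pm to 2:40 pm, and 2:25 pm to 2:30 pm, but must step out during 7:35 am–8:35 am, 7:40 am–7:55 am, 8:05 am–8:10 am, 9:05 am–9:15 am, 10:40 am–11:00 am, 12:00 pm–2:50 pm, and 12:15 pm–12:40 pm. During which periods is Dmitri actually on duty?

First set merges to 7:25 am–7:45 am, 8:45 am–12:35 pm, 1:15 pm–2:45 pm.
Second set merges to 7:35 am–8:35 am, 9:05 am–9:15 am, 10:40 am–11:00 am, 12:00 pm–2:50 pm.
7:25 am–7:45 am minus B → 7:25 am–7:35 am.
8:45 am–12:35 pm minus B → 8:45 am–9:05 am, 9:15 am–10:40 am, 11:00 am–12:00 pm.
1:15 pm–2:45 pm: fully covered by B → removed.

7:25 am–7:35 am, 8:45 am–9:05 am, 9:15 am–10:40 am, 11:00 am–12:00 pm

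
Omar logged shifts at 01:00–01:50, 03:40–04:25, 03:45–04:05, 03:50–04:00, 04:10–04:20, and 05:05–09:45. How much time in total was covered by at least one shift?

Merged: 01:00-01:50, 03:40-04:25, 05:05-09:45.
Lengths: 50 min + 45 min + 4 h 40 min = 6 h 15 min.

6 h 15 min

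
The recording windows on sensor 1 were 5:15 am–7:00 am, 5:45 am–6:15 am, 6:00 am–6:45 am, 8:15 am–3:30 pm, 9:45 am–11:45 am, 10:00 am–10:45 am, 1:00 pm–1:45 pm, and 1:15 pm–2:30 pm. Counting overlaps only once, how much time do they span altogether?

9 h

Merged: 5:15 am–7:00 am, 8:15 am–3:30 pm.
Lengths: 1 h 45 min + 7 h 15 min = 9 h.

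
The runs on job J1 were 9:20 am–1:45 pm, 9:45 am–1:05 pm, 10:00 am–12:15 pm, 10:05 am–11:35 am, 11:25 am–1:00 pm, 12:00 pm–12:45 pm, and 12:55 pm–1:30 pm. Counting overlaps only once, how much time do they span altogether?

4 h 25 min

Merged: 9:20 am-1:45 pm.
Length: 4 h 25 min.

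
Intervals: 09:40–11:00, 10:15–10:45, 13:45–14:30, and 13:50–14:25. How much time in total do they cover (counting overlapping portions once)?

2 h 5 min

Merged: 09:40–11:00, 13:45–14:30.
Lengths: 1 h 20 min + 45 min = 2 h 5 min.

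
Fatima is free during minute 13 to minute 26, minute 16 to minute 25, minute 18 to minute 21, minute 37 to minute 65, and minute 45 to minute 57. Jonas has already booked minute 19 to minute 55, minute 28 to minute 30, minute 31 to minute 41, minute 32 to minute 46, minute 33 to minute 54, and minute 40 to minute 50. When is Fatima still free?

minute 13 to minute 19, minute 55 to minute 65

First set merges to minute 13 to minute 26, minute 37 to minute 65.
Second set merges to minute 19 to minute 55.
minute 13 to minute 26 with B removed leaves minute 13 to minute 19.
minute 37 to minute 65 with B removed leaves minute 55 to minute 65.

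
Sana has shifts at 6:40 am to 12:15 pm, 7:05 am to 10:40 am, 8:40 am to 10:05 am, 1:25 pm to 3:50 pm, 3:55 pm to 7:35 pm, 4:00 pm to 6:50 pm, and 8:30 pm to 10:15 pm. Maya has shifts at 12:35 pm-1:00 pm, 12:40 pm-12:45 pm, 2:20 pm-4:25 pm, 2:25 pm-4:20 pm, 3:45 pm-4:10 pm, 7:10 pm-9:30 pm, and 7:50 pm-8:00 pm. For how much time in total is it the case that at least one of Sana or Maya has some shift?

14 h 50 min

Merge the first list: 6:40 am–12:15 pm, 1:25 pm–3:50 pm, 3:55 pm–7:35 pm, 8:30 pm–10:15 pm.
Merge the second list: 12:35 pm–1:00 pm, 2:20 pm–4:25 pm, 7:10 pm–9:30 pm.
A ∪ B = 6:40 am–12:15 pm, 12:35 pm–1:00 pm, 1:25 pm–10:15 pm.
Total: 5 h 35 min + 25 min + 8 h 50 min = 14 h 50 min.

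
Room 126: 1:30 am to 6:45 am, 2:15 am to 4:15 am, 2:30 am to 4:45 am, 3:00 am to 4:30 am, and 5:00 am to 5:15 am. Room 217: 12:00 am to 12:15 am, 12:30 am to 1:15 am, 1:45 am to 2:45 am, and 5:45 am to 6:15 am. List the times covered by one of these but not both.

12:00 am-12:15 am, 12:30 am-1:15 am, 1:30 am-1:45 am, 2:45 am-5:45 am, 6:15 am-6:45 am

Merge the first list: 1:30 am-6:45 am.
A but not B: 1:30 am-1:45 am, 2:45 am-5:45 am, 6:15 am-6:45 am.
B but not A: 12:00 am-12:15 am, 12:30 am-1:15 am.
Combining gives A △ B.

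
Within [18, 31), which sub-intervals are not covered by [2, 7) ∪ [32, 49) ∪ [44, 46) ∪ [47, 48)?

The merged coverage is [2, 7), [32, 49).
Complement within [18, 31): [18, 31).

[18, 31)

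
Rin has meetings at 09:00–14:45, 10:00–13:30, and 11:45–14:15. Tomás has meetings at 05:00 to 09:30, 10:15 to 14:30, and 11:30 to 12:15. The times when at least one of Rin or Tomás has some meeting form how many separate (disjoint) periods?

1

First set merges to 09:00–14:45.
Second set merges to 05:00–09:30, 10:15–14:30.
A ∪ B = 05:00–14:45.
That is 1 disjoint piece.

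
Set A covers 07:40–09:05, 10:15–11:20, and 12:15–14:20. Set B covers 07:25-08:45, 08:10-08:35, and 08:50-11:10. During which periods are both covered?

B, merged: 07:25–08:45, 08:50–11:10.
07:40–09:05 ∩ B → 07:40–08:45, 08:50–09:05.
10:15–11:20 ∩ B → 10:15–11:10.
12:15–14:20 meets no B interval.

07:40–08:45, 08:50–09:05, 10:15–11:10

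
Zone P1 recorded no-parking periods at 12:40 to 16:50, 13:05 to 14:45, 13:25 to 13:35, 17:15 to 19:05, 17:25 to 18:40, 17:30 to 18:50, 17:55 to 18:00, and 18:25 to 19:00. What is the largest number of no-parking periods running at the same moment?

Sweep endpoints in order; track running count of active intervals.
Peak of 4 reached at 17:55.

4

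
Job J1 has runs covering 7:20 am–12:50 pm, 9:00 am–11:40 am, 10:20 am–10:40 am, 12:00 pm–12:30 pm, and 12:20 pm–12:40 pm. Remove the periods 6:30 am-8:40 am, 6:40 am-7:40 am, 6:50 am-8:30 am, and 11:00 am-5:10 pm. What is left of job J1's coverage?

8:40 am-11:00 am

A, merged: 7:20 am-12:50 pm.
B, merged: 6:30 am-8:40 am, 11:00 am-5:10 pm.
7:20 am-12:50 pm \ B = 8:40 am-11:00 am.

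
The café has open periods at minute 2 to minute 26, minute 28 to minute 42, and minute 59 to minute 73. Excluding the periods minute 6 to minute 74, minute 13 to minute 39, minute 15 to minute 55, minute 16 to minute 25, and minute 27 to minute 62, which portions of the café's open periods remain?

minute 2 to minute 6

Second set merges to minute 6 to minute 74.
minute 2 to minute 26 with B removed leaves minute 2 to minute 6.
minute 28 to minute 42 lies entirely inside B → drops out.
minute 59 to minute 73 lies entirely inside B → drops out.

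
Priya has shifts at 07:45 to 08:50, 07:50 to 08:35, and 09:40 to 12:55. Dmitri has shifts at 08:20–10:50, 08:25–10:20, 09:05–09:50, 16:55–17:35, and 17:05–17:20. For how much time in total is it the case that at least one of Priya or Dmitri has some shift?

First set merges to 07:45–08:50, 09:40–12:55.
Second set merges to 08:20–10:50, 16:55–17:35.
A ∪ B = 07:45–12:55, 16:55–17:35.
Total: 5 h 10 min + 40 min = 5 h 50 min.

5 h 50 min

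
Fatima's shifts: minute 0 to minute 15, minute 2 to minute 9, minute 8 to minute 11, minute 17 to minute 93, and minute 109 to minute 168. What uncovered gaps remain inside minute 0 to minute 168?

After merging, the occupied span is minute 0 to minute 15, minute 17 to minute 93, minute 109 to minute 168.
Gaps within minute 0 to minute 168: minute 15 to minute 17, minute 93 to minute 109.

minute 15 to minute 17, minute 93 to minute 109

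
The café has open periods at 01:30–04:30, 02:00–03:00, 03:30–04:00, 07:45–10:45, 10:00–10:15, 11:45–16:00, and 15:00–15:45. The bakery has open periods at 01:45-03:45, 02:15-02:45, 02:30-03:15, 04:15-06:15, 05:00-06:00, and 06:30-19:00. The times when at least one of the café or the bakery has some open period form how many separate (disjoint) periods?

First set merges to 01:30–04:30, 07:45–10:45, 11:45–16:00.
Second set merges to 01:45–03:45, 04:15–06:15, 06:30–19:00.
A ∪ B = 01:30–06:15, 06:30–19:00.
That is 2 disjoint pieces.

2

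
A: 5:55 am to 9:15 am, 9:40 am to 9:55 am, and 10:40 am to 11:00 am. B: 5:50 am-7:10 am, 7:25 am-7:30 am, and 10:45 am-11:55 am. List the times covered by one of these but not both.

5:50 am-5:55 am, 7:10 am-7:25 am, 7:30 am-9:15 am, 9:40 am-9:55 am, 10:40 am-10:45 am, 11:00 am-11:55 am

A but not B: 7:10 am-7:25 am, 7:30 am-9:15 am, 9:40 am-9:55 am, 10:40 am-10:45 am.
B but not A: 5:50 am-5:55 am, 11:00 am-11:55 am.
Combining gives A △ B.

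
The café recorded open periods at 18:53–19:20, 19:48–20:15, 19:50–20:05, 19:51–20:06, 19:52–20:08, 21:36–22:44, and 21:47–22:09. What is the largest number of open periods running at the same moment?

4

At 19:52, 4 of the intervals are simultaneously active.
No point has more.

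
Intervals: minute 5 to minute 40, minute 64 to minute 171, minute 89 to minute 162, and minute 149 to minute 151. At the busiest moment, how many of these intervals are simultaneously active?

Walk the sorted start/end points keeping a running depth.
The depth first hits 3 at minute 149.

3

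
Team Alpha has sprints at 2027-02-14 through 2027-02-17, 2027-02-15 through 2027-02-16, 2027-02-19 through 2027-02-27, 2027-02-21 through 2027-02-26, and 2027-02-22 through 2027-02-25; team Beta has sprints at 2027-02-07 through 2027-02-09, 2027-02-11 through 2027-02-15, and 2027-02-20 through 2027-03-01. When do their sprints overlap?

2027-02-14 through 2027-02-15, 2027-02-20 through 2027-02-27

First set merges to 2027-02-14 through 2027-02-17, 2027-02-19 through 2027-02-27.
2027-02-14 through 2027-02-17 ∩ B → 2027-02-14 through 2027-02-15.
2027-02-19 through 2027-02-27 ∩ B → 2027-02-20 through 2027-02-27.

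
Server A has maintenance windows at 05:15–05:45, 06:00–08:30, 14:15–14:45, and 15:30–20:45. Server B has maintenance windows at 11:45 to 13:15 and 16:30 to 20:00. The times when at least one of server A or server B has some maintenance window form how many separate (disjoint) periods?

5

A ∪ B = 05:15–05:45, 06:00–08:30, 11:45–13:15, 14:15–14:45, 15:30–20:45.
That is 5 disjoint pieces.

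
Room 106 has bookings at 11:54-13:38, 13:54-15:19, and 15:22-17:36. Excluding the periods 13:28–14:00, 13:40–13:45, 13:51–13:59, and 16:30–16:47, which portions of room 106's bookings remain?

B, merged: 13:28–14:00, 16:30–16:47.
11:54–13:38 with B removed leaves 11:54–13:28.
13:54–15:19 with B removed leaves 14:00–15:19.
15:22–17:36 with B removed leaves 15:22–16:30, 16:47–17:36.

11:54–13:28, 14:00–15:19, 15:22–16:30, 16:47–17:36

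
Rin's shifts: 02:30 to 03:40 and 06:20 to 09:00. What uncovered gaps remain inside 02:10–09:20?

02:10–02:30, 03:40–06:20, 09:00–09:20

After merging, the occupied span is 02:30–03:40, 06:20–09:00.
Uncovered inside 02:10–09:20: 02:10–02:30, 03:40–06:20, 09:00–09:20.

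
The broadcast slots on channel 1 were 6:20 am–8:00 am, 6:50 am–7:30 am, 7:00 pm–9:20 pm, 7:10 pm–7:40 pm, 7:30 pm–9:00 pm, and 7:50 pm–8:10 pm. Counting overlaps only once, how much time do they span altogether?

4 h

Merged: 6:20 am-8:00 am, 7:00 pm-9:20 pm.
Lengths: 1 h 40 min + 2 h 20 min = 4 h.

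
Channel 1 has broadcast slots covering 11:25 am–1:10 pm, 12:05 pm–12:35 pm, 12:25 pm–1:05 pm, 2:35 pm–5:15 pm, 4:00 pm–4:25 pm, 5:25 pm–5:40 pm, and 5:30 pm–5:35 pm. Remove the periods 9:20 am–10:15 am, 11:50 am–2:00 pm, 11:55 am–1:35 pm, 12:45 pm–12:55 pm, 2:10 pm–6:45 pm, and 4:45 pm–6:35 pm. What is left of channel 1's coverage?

11:25 am–11:50 am

A, merged: 11:25 am–1:10 pm, 2:35 pm–5:15 pm, 5:25 pm–5:40 pm.
B, merged: 9:20 am–10:15 am, 11:50 am–2:00 pm, 2:10 pm–6:45 pm.
11:25 am–1:10 pm minus B → 11:25 am–11:50 am.
2:35 pm–5:15 pm: fully covered by B → removed.
5:25 pm–5:40 pm: fully covered by B → removed.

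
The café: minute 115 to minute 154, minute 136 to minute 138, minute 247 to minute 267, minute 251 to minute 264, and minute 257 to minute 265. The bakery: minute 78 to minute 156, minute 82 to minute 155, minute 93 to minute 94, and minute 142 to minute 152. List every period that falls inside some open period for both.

minute 115 to minute 154

Merge the first list: minute 115 to minute 154, minute 247 to minute 267.
Merge the second list: minute 78 to minute 156.
minute 115 to minute 154 overlaps B on minute 115 to minute 154.
minute 247 to minute 267 falls entirely outside B.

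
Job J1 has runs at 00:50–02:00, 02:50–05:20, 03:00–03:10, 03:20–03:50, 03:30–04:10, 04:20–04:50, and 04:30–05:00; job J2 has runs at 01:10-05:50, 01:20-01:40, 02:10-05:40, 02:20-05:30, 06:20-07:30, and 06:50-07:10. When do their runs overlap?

Merge the first list: 00:50–02:00, 02:50–05:20.
Merge the second list: 01:10–05:50, 06:20–07:30.
00:50–02:00 meets the second set on 01:10–02:00.
02:50–05:20 meets the second set on 02:50–05:20.

01:10–02:00, 02:50–05:20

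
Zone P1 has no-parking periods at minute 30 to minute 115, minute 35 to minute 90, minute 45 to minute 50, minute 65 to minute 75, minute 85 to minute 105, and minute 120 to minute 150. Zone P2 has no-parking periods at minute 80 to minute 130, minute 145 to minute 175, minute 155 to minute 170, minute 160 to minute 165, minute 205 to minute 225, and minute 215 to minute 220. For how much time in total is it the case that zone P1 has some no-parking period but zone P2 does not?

Merge the first list: minute 30 to minute 115, minute 120 to minute 150.
Merge the second list: minute 80 to minute 130, minute 145 to minute 175, minute 205 to minute 225.
A \ B = minute 30 to minute 80, minute 130 to minute 145.
Total: 50 minutes + 15 minutes = 65 minutes.

65 minutes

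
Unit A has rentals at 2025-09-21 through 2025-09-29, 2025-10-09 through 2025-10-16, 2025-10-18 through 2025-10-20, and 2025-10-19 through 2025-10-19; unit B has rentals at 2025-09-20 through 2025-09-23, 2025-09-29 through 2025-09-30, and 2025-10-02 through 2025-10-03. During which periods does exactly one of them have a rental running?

2025-09-20 through 2025-09-20, 2025-09-24 through 2025-09-28, 2025-09-30 through 2025-09-30, 2025-10-02 through 2025-10-03, 2025-10-09 through 2025-10-16, 2025-10-18 through 2025-10-20

Merge the first list: 2025-09-21 through 2025-09-29, 2025-10-09 through 2025-10-16, 2025-10-18 through 2025-10-20.
A \ B = 2025-09-24 through 2025-09-28, 2025-10-09 through 2025-10-16, 2025-10-18 through 2025-10-20.
B \ A = 2025-09-20 through 2025-09-20, 2025-09-30 through 2025-09-30, 2025-10-02 through 2025-10-03.
Union of the two gives the symmetric difference.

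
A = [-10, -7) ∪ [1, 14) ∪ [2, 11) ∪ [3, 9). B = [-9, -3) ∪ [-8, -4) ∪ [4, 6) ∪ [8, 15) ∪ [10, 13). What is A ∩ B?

Merge the first list: [-10, -7), [1, 14).
Merge the second list: [-9, -3), [4, 6), [8, 15).
[-10, -7) ∩ B → [-9, -7).
[1, 14) ∩ B → [4, 6), [8, 14).

[-9, -7) ∪ [4, 6) ∪ [8, 14)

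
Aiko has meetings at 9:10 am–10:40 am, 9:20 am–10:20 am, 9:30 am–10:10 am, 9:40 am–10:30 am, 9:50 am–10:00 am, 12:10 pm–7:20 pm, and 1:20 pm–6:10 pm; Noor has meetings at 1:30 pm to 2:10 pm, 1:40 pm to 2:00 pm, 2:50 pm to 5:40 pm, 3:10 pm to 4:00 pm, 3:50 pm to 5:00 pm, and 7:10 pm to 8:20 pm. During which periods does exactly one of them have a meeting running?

Merge the first list: 9:10 am-10:40 am, 12:10 pm-7:20 pm.
Merge the second list: 1:30 pm-2:10 pm, 2:50 pm-5:40 pm, 7:10 pm-8:20 pm.
Only in the first: 9:10 am-10:40 am, 12:10 pm-1:30 pm, 2:10 pm-2:50 pm, 5:40 pm-7:10 pm.
Only in the second: 7:20 pm-8:20 pm.
Together these are the periods covered by exactly one.

9:10 am-10:40 am, 12:10 pm-1:30 pm, 2:10 pm-2:50 pm, 5:40 pm-7:10 pm, 7:20 pm-8:20 pm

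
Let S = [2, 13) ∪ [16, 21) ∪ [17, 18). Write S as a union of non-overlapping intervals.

[16, 21) is disjoint → start new block.
[17, 18) overlaps/touches [16, 21) → extend to [16, 21).

[2, 13) ∪ [16, 21)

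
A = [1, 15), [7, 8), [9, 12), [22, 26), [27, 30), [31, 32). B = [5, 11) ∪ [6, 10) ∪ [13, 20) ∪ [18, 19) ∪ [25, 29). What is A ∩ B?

A, merged: [1, 15), [22, 26), [27, 30), [31, 32).
B, merged: [5, 11), [13, 20), [25, 29).
[1, 15) meets the second set on [5, 11), [13, 15).
[22, 26) meets the second set on [25, 26).
[27, 30) meets the second set on [27, 29).
[31, 32): no overlap with the second set.

[5, 11) ∪ [13, 15) ∪ [25, 26) ∪ [27, 29)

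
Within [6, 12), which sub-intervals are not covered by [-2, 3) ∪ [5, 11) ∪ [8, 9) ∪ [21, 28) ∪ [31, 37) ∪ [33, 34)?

The merged coverage is [-2, 3), [5, 11), [21, 28), [31, 37).
Complement within [6, 12): [11, 12).

[11, 12)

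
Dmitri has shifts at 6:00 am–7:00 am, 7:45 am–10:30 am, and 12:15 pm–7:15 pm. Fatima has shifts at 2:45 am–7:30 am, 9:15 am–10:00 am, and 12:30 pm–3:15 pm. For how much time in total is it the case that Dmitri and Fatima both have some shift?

A ∩ B = 6:00 am–7:00 am, 9:15 am–10:00 am, 12:30 pm–3:15 pm.
Total: 1 h + 45 min + 2 h 45 min = 4 h 30 min.

4 h 30 min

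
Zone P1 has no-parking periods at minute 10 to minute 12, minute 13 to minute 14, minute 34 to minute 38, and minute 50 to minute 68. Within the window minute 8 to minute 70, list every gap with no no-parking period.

Covered (merged): minute 10 to minute 12, minute 13 to minute 14, minute 34 to minute 38, minute 50 to minute 68.
Gaps within minute 8 to minute 70: minute 8 to minute 10, minute 12 to minute 13, minute 14 to minute 34, minute 38 to minute 50, minute 68 to minute 70.

minute 8 to minute 10, minute 12 to minute 13, minute 14 to minute 34, minute 38 to minute 50, minute 68 to minute 70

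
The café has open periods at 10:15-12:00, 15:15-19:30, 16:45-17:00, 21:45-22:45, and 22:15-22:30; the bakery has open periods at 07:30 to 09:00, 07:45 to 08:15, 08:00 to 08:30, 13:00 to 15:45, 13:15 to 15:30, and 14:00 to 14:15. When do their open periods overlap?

First set merges to 10:15–12:00, 15:15–19:30, 21:45–22:45.
Second set merges to 07:30–09:00, 13:00–15:45.
10:15–12:00 meets no B interval.
15:15–19:30 ∩ B → 15:15–15:45.
21:45–22:45 meets no B interval.

15:15–15:45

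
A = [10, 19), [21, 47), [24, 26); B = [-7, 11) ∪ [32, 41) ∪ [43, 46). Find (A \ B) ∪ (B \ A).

[-7, 10) ∪ [11, 19) ∪ [21, 32) ∪ [41, 43) ∪ [46, 47)

Merge the first list: [10, 19), [21, 47).
A but not B: [11, 19), [21, 32), [41, 43), [46, 47).
B but not A: [-7, 10).
Combining gives A △ B.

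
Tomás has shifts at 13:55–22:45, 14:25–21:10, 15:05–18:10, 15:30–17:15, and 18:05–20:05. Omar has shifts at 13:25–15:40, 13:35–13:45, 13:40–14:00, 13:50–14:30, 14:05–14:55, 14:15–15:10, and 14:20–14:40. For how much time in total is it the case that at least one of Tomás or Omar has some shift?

9 h 20 min

Merge the first list: 13:55–22:45.
Merge the second list: 13:25–15:40.
A ∪ B = 13:25–22:45.
Total: 9 h 20 min.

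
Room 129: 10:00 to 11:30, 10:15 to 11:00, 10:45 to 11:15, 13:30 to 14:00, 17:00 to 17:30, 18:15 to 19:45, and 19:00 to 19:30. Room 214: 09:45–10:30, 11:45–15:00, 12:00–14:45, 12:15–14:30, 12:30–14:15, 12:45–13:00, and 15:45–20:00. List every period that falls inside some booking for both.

A, merged: 10:00–11:30, 13:30–14:00, 17:00–17:30, 18:15–19:45.
B, merged: 09:45–10:30, 11:45–15:00, 15:45–20:00.
10:00–11:30 ∩ B → 10:00–10:30.
13:30–14:00 ∩ B → 13:30–14:00.
17:00–17:30 ∩ B → 17:00–17:30.
18:15–19:45 ∩ B → 18:15–19:45.

10:00–10:30, 13:30–14:00, 17:00–17:30, 18:15–19:45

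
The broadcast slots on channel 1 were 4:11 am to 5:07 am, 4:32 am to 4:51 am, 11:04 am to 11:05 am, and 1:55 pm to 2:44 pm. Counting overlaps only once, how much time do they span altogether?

Merged: 4:11 am-5:07 am, 11:04 am-11:05 am, 1:55 pm-2:44 pm.
Lengths: 56 min + 1 min + 49 min = 1 h 46 min.

1 h 46 min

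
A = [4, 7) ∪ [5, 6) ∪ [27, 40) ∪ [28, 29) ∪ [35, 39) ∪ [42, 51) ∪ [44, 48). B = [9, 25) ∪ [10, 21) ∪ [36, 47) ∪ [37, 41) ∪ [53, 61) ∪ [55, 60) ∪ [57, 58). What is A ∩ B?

[36, 40) ∪ [42, 47)

A, merged: [4, 7), [27, 40), [42, 51).
B, merged: [9, 25), [36, 47), [53, 61).
[4, 7): no overlap with the second set.
[27, 40) meets the second set on [36, 40).
[42, 51) meets the second set on [42, 47).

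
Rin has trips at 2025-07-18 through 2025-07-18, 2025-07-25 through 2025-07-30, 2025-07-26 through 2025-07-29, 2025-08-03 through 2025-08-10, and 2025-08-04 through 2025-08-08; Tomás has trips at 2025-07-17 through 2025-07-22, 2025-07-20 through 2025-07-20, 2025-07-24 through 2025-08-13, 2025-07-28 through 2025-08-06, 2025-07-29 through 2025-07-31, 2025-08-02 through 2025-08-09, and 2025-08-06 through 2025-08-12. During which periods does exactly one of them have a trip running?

A, merged: 2025-07-18 through 2025-07-18, 2025-07-25 through 2025-07-30, 2025-08-03 through 2025-08-10.
B, merged: 2025-07-17 through 2025-07-22, 2025-07-24 through 2025-08-13.
A but not B: none.
B but not A: 2025-07-17 through 2025-07-17, 2025-07-19 through 2025-07-22, 2025-07-24 through 2025-07-24, 2025-07-31 through 2025-08-02, 2025-08-11 through 2025-08-13.
Combining gives A △ B.

2025-07-17 through 2025-07-17, 2025-07-19 through 2025-07-22, 2025-07-24 through 2025-07-24, 2025-07-31 through 2025-08-02, 2025-08-11 through 2025-08-13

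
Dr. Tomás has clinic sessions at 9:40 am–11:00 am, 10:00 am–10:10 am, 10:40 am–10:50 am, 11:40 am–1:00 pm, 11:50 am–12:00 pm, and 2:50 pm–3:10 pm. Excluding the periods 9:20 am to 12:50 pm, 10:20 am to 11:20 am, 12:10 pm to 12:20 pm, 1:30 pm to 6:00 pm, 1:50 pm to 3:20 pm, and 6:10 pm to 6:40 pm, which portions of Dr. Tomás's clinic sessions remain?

12:50 pm–1:00 pm

Merge the first list: 9:40 am–11:00 am, 11:40 am–1:00 pm, 2:50 pm–3:10 pm.
Merge the second list: 9:20 am–12:50 pm, 1:30 pm–6:00 pm, 6:10 pm–6:40 pm.
9:40 am–11:00 am: entirely removed.
11:40 am–1:00 pm \ B = 12:50 pm–1:00 pm.
2:50 pm–3:10 pm: entirely removed.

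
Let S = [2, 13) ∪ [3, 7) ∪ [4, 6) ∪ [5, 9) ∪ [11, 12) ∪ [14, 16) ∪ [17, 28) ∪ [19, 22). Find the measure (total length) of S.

24

Merged: [2, 13), [14, 16), [17, 28).
Lengths: 11 + 2 + 11 = 24.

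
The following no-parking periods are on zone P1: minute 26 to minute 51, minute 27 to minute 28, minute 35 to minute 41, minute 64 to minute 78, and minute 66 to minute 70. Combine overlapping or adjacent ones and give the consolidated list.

minute 27 to minute 28 overlaps/touches minute 26 to minute 51 → extend to minute 26 to minute 51.
minute 35 to minute 41 overlaps/touches minute 26 to minute 51 → extend to minute 26 to minute 51.
minute 64 to minute 78 is disjoint → start new block.
minute 66 to minute 70 overlaps/touches minute 64 to minute 78 → extend to minute 64 to minute 78.

minute 26 to minute 51, minute 64 to minute 78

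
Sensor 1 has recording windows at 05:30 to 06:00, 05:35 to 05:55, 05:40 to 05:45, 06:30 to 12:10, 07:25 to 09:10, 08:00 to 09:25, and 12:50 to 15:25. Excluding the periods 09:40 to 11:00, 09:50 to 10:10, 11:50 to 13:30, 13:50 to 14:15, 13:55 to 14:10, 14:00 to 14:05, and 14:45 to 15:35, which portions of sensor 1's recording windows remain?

First set merges to 05:30-06:00, 06:30-12:10, 12:50-15:25.
Second set merges to 09:40-11:00, 11:50-13:30, 13:50-14:15, 14:45-15:35.
05:30-06:00 is untouched.
06:30-12:10 with B removed leaves 06:30-09:40, 11:00-11:50.
12:50-15:25 with B removed leaves 13:30-13:50, 14:15-14:45.

05:30-06:00, 06:30-09:40, 11:00-11:50, 13:30-13:50, 14:15-14:45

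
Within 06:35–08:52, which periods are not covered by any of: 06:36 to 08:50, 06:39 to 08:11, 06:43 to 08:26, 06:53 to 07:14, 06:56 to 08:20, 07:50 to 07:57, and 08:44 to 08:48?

06:35–06:36, 08:50–08:52

After merging, the occupied span is 06:36–08:50.
Uncovered inside 06:35–08:52: 06:35–06:36, 08:50–08:52.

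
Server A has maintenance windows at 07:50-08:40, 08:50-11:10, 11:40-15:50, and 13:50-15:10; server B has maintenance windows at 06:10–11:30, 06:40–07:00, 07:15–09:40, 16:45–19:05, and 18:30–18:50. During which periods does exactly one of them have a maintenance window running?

Merge the first list: 07:50–08:40, 08:50–11:10, 11:40–15:50.
Merge the second list: 06:10–11:30, 16:45–19:05.
A \ B = 11:40–15:50.
B \ A = 06:10–07:50, 08:40–08:50, 11:10–11:30, 16:45–19:05.
Union of the two gives the symmetric difference.

06:10–07:50, 08:40–08:50, 11:10–11:30, 11:40–15:50, 16:45–19:05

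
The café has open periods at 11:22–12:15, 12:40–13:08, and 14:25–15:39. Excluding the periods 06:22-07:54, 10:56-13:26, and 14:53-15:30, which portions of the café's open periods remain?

14:25-14:53, 15:30-15:39

11:22-12:15: fully covered by B → removed.
12:40-13:08: fully covered by B → removed.
14:25-15:39 minus B → 14:25-14:53, 15:30-15:39.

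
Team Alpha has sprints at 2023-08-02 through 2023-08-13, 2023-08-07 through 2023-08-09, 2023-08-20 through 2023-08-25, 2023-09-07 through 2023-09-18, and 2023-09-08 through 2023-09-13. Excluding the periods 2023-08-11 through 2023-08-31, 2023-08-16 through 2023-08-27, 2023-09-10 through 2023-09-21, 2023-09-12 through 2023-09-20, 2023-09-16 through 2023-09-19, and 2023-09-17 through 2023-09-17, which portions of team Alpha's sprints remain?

A, merged: 2023-08-02 through 2023-08-13, 2023-08-20 through 2023-08-25, 2023-09-07 through 2023-09-18.
B, merged: 2023-08-11 through 2023-08-31, 2023-09-10 through 2023-09-21.
2023-08-02 through 2023-08-13 minus B → 2023-08-02 through 2023-08-10.
2023-08-20 through 2023-08-25: fully covered by B → removed.
2023-09-07 through 2023-09-18 minus B → 2023-09-07 through 2023-09-09.

2023-08-02 through 2023-08-10, 2023-09-07 through 2023-09-09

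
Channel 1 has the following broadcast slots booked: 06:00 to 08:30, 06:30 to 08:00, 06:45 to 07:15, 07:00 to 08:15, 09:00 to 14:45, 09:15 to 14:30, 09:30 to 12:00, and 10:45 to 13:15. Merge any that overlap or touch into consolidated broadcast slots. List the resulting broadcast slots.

06:00–08:30, 09:00–14:45

06:30–08:00 overlaps/touches 06:00–08:30 → extend to 06:00–08:30.
06:45–07:15 overlaps/touches 06:00–08:30 → extend to 06:00–08:30.
07:00–08:15 overlaps/touches 06:00–08:30 → extend to 06:00–08:30.
09:00–14:45 is disjoint → start new block.
09:15–14:30 overlaps/touches 09:00–14:45 → extend to 09:00–14:45.
09:30–12:00 overlaps/touches 09:00–14:45 → extend to 09:00–14:45.
10:45–13:15 overlaps/touches 09:00–14:45 → extend to 09:00–14:45.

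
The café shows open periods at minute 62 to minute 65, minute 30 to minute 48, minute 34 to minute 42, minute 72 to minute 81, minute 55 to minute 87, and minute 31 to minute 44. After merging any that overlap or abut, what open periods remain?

minute 30 to minute 48, minute 55 to minute 87

Sort by start: minute 30 to minute 48, minute 31 to minute 44, minute 34 to minute 42, minute 55 to minute 87, minute 62 to minute 65, minute 72 to minute 81.
minute 31 to minute 44 overlaps/touches minute 30 to minute 48 → extend to minute 30 to minute 48.
minute 34 to minute 42 overlaps/touches minute 30 to minute 48 → extend to minute 30 to minute 48.
minute 55 to minute 87 is disjoint → start new block.
minute 62 to minute 65 overlaps/touches minute 55 to minute 87 → extend to minute 55 to minute 87.
minute 72 to minute 81 overlaps/touches minute 55 to minute 87 → extend to minute 55 to minute 87.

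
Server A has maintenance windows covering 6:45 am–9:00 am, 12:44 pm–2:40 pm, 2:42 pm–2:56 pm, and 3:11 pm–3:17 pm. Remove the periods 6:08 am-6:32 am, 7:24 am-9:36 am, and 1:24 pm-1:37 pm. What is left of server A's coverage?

6:45 am–7:24 am, 12:44 pm–1:24 pm, 1:37 pm–2:40 pm, 2:42 pm–2:56 pm, 3:11 pm–3:17 pm

6:45 am–9:00 am minus B → 6:45 am–7:24 am.
12:44 pm–2:40 pm minus B → 12:44 pm–1:24 pm, 1:37 pm–2:40 pm.
2:42 pm–2:56 pm: no B overlap → unchanged.
3:11 pm–3:17 pm: no B overlap → unchanged.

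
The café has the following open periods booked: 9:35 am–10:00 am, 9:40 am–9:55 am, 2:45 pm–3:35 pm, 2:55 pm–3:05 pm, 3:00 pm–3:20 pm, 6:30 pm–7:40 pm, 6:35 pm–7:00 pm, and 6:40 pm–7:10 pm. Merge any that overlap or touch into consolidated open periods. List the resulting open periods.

9:35 am–10:00 am, 2:45 pm–3:35 pm, 6:30 pm–7:40 pm

9:40 am–9:55 am overlaps/touches 9:35 am–10:00 am → extend to 9:35 am–10:00 am.
2:45 pm–3:35 pm is disjoint → start new block.
2:55 pm–3:05 pm overlaps/touches 2:45 pm–3:35 pm → extend to 2:45 pm–3:35 pm.
3:00 pm–3:20 pm overlaps/touches 2:45 pm–3:35 pm → extend to 2:45 pm–3:35 pm.
6:30 pm–7:40 pm is disjoint → start new block.
6:35 pm–7:00 pm overlaps/touches 6:30 pm–7:40 pm → extend to 6:30 pm–7:40 pm.
6:40 pm–7:10 pm overlaps/touches 6:30 pm–7:40 pm → extend to 6:30 pm–7:40 pm.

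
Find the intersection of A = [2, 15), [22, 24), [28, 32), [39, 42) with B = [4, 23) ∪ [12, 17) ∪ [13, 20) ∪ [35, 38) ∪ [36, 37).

B, merged: [4, 23), [35, 38).
[2, 15) meets the second set on [4, 15).
[22, 24) meets the second set on [22, 23).
[28, 32): no overlap with the second set.
[39, 42): no overlap with the second set.

[4, 15) ∪ [22, 23)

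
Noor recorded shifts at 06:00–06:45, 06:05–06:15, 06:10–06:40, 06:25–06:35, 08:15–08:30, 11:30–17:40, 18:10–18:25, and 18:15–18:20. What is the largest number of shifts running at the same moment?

3

Walk the sorted start/end points keeping a running depth.
The depth first hits 3 at 06:10.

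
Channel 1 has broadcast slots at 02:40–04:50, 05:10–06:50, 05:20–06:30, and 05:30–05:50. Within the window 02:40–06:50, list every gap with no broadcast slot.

The merged coverage is 02:40–04:50, 05:10–06:50.
Gaps within 02:40–06:50: 04:50–05:10.

04:50–05:10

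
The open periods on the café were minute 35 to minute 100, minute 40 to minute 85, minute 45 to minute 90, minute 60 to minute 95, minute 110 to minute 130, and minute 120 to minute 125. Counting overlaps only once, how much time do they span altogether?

Merged: minute 35 to minute 100, minute 110 to minute 130.
Lengths: 65 minutes + 20 minutes = 85 minutes.

85 minutes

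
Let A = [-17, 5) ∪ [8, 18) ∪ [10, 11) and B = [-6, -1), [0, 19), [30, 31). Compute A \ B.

Merge the first list: [-17, 5), [8, 18).
[-17, 5) minus B → [-17, -6), [-1, 0).
[8, 18): fully covered by B → removed.

[-17, -6) ∪ [-1, 0)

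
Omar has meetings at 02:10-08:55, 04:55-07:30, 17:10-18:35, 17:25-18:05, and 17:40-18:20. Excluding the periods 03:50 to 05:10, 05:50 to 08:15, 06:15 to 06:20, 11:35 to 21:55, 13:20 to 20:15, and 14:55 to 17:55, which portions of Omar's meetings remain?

Merge the first list: 02:10–08:55, 17:10–18:35.
Merge the second list: 03:50–05:10, 05:50–08:15, 11:35–21:55.
02:10–08:55 with B removed leaves 02:10–03:50, 05:10–05:50, 08:15–08:55.
17:10–18:35 lies entirely inside B → drops out.

02:10–03:50, 05:10–05:50, 08:15–08:55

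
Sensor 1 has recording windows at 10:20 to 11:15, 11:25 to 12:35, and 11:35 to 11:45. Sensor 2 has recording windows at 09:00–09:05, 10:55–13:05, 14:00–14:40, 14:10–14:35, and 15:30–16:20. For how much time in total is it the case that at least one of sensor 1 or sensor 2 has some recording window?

First set merges to 10:20-11:15, 11:25-12:35.
Second set merges to 09:00-09:05, 10:55-13:05, 14:00-14:40, 15:30-16:20.
A ∪ B = 09:00-09:05, 10:20-13:05, 14:00-14:40, 15:30-16:20.
Total: 5 min + 2 h 45 min + 40 min + 50 min = 4 h 20 min.

4 h 20 min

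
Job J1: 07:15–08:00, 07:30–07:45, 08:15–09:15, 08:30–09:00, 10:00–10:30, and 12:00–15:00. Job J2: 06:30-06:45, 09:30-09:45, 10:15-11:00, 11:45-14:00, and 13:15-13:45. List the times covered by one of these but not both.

A, merged: 07:15-08:00, 08:15-09:15, 10:00-10:30, 12:00-15:00.
B, merged: 06:30-06:45, 09:30-09:45, 10:15-11:00, 11:45-14:00.
A \ B = 07:15-08:00, 08:15-09:15, 10:00-10:15, 14:00-15:00.
B \ A = 06:30-06:45, 09:30-09:45, 10:30-11:00, 11:45-12:00.
Union of the two gives the symmetric difference.

06:30-06:45, 07:15-08:00, 08:15-09:15, 09:30-09:45, 10:00-10:15, 10:30-11:00, 11:45-12:00, 14:00-15:00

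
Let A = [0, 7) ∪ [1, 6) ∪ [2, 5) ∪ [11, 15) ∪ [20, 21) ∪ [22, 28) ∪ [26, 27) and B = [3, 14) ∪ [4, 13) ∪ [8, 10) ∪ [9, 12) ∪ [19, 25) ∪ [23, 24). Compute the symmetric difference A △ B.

[0, 3) ∪ [7, 11) ∪ [14, 15) ∪ [19, 20) ∪ [21, 22) ∪ [25, 28)

A, merged: [0, 7), [11, 15), [20, 21), [22, 28).
B, merged: [3, 14), [19, 25).
A but not B: [0, 3), [14, 15), [25, 28).
B but not A: [7, 11), [19, 20), [21, 22).
Combining gives A △ B.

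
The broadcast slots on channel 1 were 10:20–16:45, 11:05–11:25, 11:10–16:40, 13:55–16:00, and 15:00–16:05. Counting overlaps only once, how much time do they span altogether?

Merged: 10:20–16:45.
Length: 6 h 25 min.

6 h 25 min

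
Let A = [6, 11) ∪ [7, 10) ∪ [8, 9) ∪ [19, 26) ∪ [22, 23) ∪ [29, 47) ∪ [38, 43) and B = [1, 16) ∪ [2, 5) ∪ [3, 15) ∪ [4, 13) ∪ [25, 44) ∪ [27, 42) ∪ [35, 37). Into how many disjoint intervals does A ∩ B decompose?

A, merged: [6, 11), [19, 26), [29, 47).
B, merged: [1, 16), [25, 44).
A ∩ B = [6, 11), [25, 26), [29, 44).
That is 3 disjoint pieces.

3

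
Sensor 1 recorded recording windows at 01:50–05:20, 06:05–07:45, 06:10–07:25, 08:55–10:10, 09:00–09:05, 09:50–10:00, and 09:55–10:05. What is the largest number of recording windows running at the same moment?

Walk the sorted start/end points keeping a running depth.
The depth first hits 3 at 09:55.

3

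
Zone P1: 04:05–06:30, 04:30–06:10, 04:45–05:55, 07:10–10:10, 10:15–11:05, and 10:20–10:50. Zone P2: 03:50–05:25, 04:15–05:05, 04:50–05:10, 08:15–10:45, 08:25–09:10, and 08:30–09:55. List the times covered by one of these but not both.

03:50-04:05, 05:25-06:30, 07:10-08:15, 10:10-10:15, 10:45-11:05

A, merged: 04:05-06:30, 07:10-10:10, 10:15-11:05.
B, merged: 03:50-05:25, 08:15-10:45.
A but not B: 05:25-06:30, 07:10-08:15, 10:45-11:05.
B but not A: 03:50-04:05, 10:10-10:15.
Combining gives A △ B.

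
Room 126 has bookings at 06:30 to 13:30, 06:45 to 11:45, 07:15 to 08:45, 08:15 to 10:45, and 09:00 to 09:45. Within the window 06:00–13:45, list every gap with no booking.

After merging, the occupied span is 06:30–13:30.
Complement within 06:00–13:45: 06:00–06:30, 13:30–13:45.

06:00–06:30, 13:30–13:45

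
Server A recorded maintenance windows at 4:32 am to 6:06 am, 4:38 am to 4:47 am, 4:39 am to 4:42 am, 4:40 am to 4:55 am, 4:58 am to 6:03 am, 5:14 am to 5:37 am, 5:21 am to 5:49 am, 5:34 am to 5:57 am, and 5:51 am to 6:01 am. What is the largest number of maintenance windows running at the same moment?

5

Walk the sorted start/end points keeping a running depth.
The depth first hits 5 at 5:34 am.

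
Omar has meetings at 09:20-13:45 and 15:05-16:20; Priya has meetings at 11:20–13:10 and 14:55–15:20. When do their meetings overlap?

11:20-13:10, 15:05-15:20

09:20-13:45 ∩ B → 11:20-13:10.
15:05-16:20 ∩ B → 15:05-15:20.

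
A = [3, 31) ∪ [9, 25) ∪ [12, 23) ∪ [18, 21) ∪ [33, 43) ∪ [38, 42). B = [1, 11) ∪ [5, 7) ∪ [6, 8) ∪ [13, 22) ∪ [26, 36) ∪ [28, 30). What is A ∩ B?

A, merged: [3, 31), [33, 43).
B, merged: [1, 11), [13, 22), [26, 36).
[3, 31) ∩ B → [3, 11), [13, 22), [26, 31).
[33, 43) ∩ B → [33, 36).

[3, 11) ∪ [13, 22) ∪ [26, 31) ∪ [33, 36)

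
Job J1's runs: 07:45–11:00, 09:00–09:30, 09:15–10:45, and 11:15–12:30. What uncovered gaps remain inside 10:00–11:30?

The merged coverage is 07:45–11:00, 11:15–12:30.
Uncovered inside 10:00–11:30: 11:00–11:15.

11:00–11:15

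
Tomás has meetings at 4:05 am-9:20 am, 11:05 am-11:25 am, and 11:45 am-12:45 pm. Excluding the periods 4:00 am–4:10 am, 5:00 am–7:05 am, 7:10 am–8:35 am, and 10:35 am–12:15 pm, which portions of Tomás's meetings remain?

4:05 am–9:20 am with B removed leaves 4:10 am–5:00 am, 7:05 am–7:10 am, 8:35 am–9:20 am.
11:05 am–11:25 am lies entirely inside B → drops out.
11:45 am–12:45 pm with B removed leaves 12:15 pm–12:45 pm.

4:10 am–5:00 am, 7:05 am–7:10 am, 8:35 am–9:20 am, 12:15 pm–12:45 pm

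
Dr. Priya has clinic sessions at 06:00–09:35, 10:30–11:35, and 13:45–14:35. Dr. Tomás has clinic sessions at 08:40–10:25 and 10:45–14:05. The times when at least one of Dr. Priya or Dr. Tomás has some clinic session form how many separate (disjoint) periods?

A ∪ B = 06:00–10:25, 10:30–14:35.
That is 2 disjoint pieces.

2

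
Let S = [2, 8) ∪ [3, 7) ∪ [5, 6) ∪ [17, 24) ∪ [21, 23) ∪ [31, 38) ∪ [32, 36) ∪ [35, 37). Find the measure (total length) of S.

20

Merged: [2, 8), [17, 24), [31, 38).
Lengths: 6 + 7 + 7 = 20.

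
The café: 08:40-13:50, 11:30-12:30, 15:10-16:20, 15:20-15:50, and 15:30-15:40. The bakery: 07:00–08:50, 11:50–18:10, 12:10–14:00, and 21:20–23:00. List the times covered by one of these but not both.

07:00–08:40, 08:50–11:50, 13:50–15:10, 16:20–18:10, 21:20–23:00

Merge the first list: 08:40–13:50, 15:10–16:20.
Merge the second list: 07:00–08:50, 11:50–18:10, 21:20–23:00.
Only in the first: 08:50–11:50.
Only in the second: 07:00–08:40, 13:50–15:10, 16:20–18:10, 21:20–23:00.
Together these are the periods covered by exactly one.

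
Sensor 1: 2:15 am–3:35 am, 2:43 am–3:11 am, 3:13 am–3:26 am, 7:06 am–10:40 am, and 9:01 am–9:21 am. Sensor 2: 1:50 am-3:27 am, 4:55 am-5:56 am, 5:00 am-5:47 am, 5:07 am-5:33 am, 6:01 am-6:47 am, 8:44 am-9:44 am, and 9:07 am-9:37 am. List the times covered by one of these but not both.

1:50 am–2:15 am, 3:27 am–3:35 am, 4:55 am–5:56 am, 6:01 am–6:47 am, 7:06 am–8:44 am, 9:44 am–10:40 am

First set merges to 2:15 am–3:35 am, 7:06 am–10:40 am.
Second set merges to 1:50 am–3:27 am, 4:55 am–5:56 am, 6:01 am–6:47 am, 8:44 am–9:44 am.
Only in the first: 3:27 am–3:35 am, 7:06 am–8:44 am, 9:44 am–10:40 am.
Only in the second: 1:50 am–2:15 am, 4:55 am–5:56 am, 6:01 am–6:47 am.
Together these are the periods covered by exactly one.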